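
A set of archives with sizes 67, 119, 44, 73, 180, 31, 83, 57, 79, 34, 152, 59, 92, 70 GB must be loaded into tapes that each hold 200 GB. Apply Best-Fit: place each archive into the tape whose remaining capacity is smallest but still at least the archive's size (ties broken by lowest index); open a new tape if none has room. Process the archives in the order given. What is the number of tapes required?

7 tapes

Put 67 GB in tape 1; 133 GB remain.
Put 119 GB in tape 1; 14 GB remain.
Put 44 GB in tape 2; 156 GB remain.
Put 73 GB in tape 2; 83 GB remain.
Put 180 GB in tape 3; 20 GB remain.
Put 31 GB in tape 2; 52 GB remain.
Put 83 GB in tape 4; 117 GB remain.
Put 57 GB in tape 4; 60 GB remain.
Put 79 GB in tape 5; 121 GB remain.
Put 34 GB in tape 2; 18 GB remain.
Put 152 GB in tape 6; 48 GB remain.
Put 59 GB in tape 4; 1 GB remain.
Put 92 GB in tape 5; 29 GB remain.
Put 70 GB in tape 7; 130 GB remain.
Final tapes: [67,119] [44,73,31,34] [180] [83,57,59] [79,92] [152] [70].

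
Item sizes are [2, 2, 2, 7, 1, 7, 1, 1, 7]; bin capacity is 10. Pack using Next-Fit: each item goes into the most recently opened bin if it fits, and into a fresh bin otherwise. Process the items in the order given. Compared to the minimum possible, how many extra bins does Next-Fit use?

Next-Fit: [2,2,2] [7,1] [7,1,1] [7] → 4 bins.
Total size 30; any packing needs at least ⌈30/10⌉ = 3 bins.
An optimal packing achieves that bound: [7,2,1] [7,2,1] [7,2,1] → 3 bins.
Excess: 4 − 3 = 1.

1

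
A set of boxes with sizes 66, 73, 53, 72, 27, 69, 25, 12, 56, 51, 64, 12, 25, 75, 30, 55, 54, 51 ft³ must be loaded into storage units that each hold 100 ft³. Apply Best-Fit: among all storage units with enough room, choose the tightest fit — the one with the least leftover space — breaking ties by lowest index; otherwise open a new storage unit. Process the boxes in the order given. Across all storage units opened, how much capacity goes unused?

66 ft³ → storage unit 1 (remaining 34 ft³)
73 ft³ → storage unit 2 (remaining 27 ft³)
53 ft³ → storage unit 3 (remaining 47 ft³)
72 ft³ → storage unit 4 (remaining 28 ft³)
27 ft³ → storage unit 2 (remaining 0 ft³)
69 ft³ → storage unit 5 (remaining 31 ft³)
25 ft³ → storage unit 4 (remaining 3 ft³)
12 ft³ → storage unit 5 (remaining 19 ft³)
56 ft³ → storage unit 6 (remaining 44 ft³)
51 ft³ → storage unit 7 (remaining 49 ft³)
64 ft³ → storage unit 8 (remaining 36 ft³)
12 ft³ → storage unit 5 (remaining 7 ft³)
25 ft³ → storage unit 1 (remaining 9 ft³)
75 ft³ → storage unit 9 (remaining 25 ft³)
30 ft³ → storage unit 8 (remaining 6 ft³)
55 ft³ → storage unit 10 (remaining 45 ft³)
54 ft³ → storage unit 11 (remaining 46 ft³)
51 ft³ → storage unit 12 (remaining 49 ft³)
12 storage units × 100 ft³ = 1200 ft³; used 870 ft³; unused 330 ft³.

330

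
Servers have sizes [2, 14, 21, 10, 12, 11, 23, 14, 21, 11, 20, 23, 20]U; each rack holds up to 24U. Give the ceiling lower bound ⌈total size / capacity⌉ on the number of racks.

Total size = 2 + 14 + 21 + 10 + 12 + 11 + 23 + 14 + 21 + 11 + 20 + 23 + 20 = 202U.
⌈202 / 24⌉ = 9.

9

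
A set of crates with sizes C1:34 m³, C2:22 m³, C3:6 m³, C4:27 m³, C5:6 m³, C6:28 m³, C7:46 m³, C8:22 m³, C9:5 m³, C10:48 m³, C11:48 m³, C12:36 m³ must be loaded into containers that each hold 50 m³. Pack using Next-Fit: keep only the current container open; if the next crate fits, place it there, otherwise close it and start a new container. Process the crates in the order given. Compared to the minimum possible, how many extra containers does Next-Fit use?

Next-Fit: [34] [22,6] [27,6] [28] [46] [22,5] [48] [48] [36] → 9 containers.
Total size 328 m³; any packing needs at least ⌈328/50⌉ = 7 containers.
An optimal packing achieves that bound: [48] [48] [46] [36,6,6] [34,5] [28,22] [27,22] → 7 containers.
Excess: 9 − 7 = 2.

2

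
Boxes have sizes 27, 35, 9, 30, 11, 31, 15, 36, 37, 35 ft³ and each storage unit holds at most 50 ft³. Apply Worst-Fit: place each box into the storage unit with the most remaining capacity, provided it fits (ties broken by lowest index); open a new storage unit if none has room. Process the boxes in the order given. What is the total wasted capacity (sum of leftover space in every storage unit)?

27 ft³ → storage unit 1 (remaining 23 ft³)
35 ft³ → storage unit 2 (remaining 15 ft³)
9 ft³ → storage unit 1 (remaining 14 ft³)
30 ft³ → storage unit 3 (remaining 20 ft³)
11 ft³ → storage unit 3 (remaining 9 ft³)
31 ft³ → storage unit 4 (remaining 19 ft³)
15 ft³ → storage unit 4 (remaining 4 ft³)
36 ft³ → storage unit 5 (remaining 14 ft³)
37 ft³ → storage unit 6 (remaining 13 ft³)
35 ft³ → storage unit 7 (remaining 15 ft³)
7 storage units × 50 ft³ = 350 ft³; used 266 ft³; unused 84 ft³.

84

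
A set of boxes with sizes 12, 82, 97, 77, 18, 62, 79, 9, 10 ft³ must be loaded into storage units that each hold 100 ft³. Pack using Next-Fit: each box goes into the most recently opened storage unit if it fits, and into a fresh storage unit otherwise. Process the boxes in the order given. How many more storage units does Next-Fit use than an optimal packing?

Next-Fit: [12,82] [97] [77,18] [62] [79,9,10] → 5 storage units.
Total size 446 ft³; any packing needs at least ⌈446/100⌉ = 5 storage units.
So 5 is already optimal.

0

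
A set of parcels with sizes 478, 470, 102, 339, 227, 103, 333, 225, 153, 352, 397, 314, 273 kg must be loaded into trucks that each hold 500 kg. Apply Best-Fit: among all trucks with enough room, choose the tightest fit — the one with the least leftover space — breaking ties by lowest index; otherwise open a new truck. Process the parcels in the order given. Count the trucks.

truck 1: place 478 kg, 22 kg left
truck 2: place 470 kg, 30 kg left
truck 3: place 102 kg, 398 kg left
truck 3: place 339 kg, 59 kg left
truck 4: place 227 kg, 273 kg left
truck 4: place 103 kg, 170 kg left
truck 5: place 333 kg, 167 kg left
truck 6: place 225 kg, 275 kg left
truck 5: place 153 kg, 14 kg left
truck 7: place 352 kg, 148 kg left
truck 8: place 397 kg, 103 kg left
truck 9: place 314 kg, 186 kg left
truck 6: place 273 kg, 2 kg left

9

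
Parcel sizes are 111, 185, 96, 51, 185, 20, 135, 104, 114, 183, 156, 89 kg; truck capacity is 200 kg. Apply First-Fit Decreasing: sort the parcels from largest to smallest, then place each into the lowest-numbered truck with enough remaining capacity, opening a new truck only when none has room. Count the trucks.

8 trucks

Sorted descending: 185, 185, 183, 156, 135, 114, 111, 104, 96, 89, 51, 20.
truck 1: place 185 kg, 15 kg left
truck 2: place 185 kg, 15 kg left
truck 3: place 183 kg, 17 kg left
truck 4: place 156 kg, 44 kg left
truck 5: place 135 kg, 65 kg left
truck 6: place 114 kg, 86 kg left
truck 7: place 111 kg, 89 kg left
truck 8: place 104 kg, 96 kg left
truck 8: place 96 kg, 0 kg left
truck 7: place 89 kg, 0 kg left
truck 5: place 51 kg, 14 kg left
truck 4: place 20 kg, 24 kg left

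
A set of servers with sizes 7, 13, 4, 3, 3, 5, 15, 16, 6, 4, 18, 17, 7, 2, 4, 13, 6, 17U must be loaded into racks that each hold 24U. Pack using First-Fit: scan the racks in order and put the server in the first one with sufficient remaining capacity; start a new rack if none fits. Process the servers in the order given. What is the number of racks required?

8 racks

7U → rack 1 (remaining 17U)
13U → rack 1 (remaining 4U)
4U → rack 1 (remaining 0U)
3U → rack 2 (remaining 21U)
3U → rack 2 (remaining 18U)
5U → rack 2 (remaining 13U)
15U → rack 3 (remaining 9U)
16U → rack 4 (remaining 8U)
6U → rack 2 (remaining 7U)
4U → rack 2 (remaining 3U)
18U → rack 5 (remaining 6U)
17U → rack 6 (remaining 7U)
7U → rack 3 (remaining 2U)
2U → rack 2 (remaining 1U)
4U → rack 4 (remaining 4U)
13U → rack 7 (remaining 11U)
6U → rack 5 (remaining 0U)
17U → rack 8 (remaining 7U)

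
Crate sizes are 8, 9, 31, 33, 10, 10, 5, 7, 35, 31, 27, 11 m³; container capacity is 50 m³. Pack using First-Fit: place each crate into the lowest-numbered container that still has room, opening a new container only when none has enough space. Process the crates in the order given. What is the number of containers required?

8 m³ → container 1 (remaining 42 m³)
9 m³ → container 1 (remaining 33 m³)
31 m³ → container 1 (remaining 2 m³)
33 m³ → container 2 (remaining 17 m³)
10 m³ → container 2 (remaining 7 m³)
10 m³ → container 3 (remaining 40 m³)
5 m³ → container 2 (remaining 2 m³)
7 m³ → container 3 (remaining 33 m³)
35 m³ → container 4 (remaining 15 m³)
31 m³ → container 3 (remaining 2 m³)
27 m³ → container 5 (remaining 23 m³)
11 m³ → container 4 (remaining 4 m³)

5 containers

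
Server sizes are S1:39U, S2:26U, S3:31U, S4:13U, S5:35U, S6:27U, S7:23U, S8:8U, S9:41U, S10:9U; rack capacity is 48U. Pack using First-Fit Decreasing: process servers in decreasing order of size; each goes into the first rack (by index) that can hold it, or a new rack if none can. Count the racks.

Sorted descending: 41, 39, 35, 31, 27, 26, 23, 13, 9, 8.
rack 1: place 41U, 7U left
rack 2: place 39U, 9U left
rack 3: place 35U, 13U left
rack 4: place 31U, 17U left
rack 5: place 27U, 21U left
rack 6: place 26U, 22U left
rack 7: place 23U, 25U left
rack 3: place 13U, 0U left
rack 2: place 9U, 0U left
rack 4: place 8U, 9U left

7 racks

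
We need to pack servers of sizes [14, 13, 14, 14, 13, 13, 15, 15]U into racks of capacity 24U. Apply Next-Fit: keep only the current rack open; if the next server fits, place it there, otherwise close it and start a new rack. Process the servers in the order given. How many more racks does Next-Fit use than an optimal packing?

Next-Fit: [14] [13] [14] [14] [13] [13] [15] [15] → 8 racks.
8 servers exceed 12U (half the capacity), and no two of those can share a rack, so at least 8 racks are needed.
So 8 is already optimal.

0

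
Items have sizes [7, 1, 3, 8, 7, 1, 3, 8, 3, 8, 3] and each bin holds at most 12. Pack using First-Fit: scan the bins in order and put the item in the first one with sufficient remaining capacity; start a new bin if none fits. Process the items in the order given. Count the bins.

bin 1: place 7, 5 left
bin 1: place 1, 4 left
bin 1: place 3, 1 left
bin 2: place 8, 4 left
bin 3: place 7, 5 left
bin 1: place 1, 0 left
bin 2: place 3, 1 left
bin 4: place 8, 4 left
bin 3: place 3, 2 left
bin 5: place 8, 4 left
bin 4: place 3, 1 left

5 bins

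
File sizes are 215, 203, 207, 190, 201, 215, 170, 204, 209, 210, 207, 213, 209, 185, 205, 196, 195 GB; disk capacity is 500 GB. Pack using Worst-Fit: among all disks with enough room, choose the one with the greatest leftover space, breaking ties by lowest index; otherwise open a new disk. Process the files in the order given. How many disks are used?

disk 1: place 215 GB, 285 GB left
disk 1: place 203 GB, 82 GB left
disk 2: place 207 GB, 293 GB left
disk 2: place 190 GB, 103 GB left
disk 3: place 201 GB, 299 GB left
disk 3: place 215 GB, 84 GB left
disk 4: place 170 GB, 330 GB left
disk 4: place 204 GB, 126 GB left
disk 5: place 209 GB, 291 GB left
disk 5: place 210 GB, 81 GB left
disk 6: place 207 GB, 293 GB left
disk 6: place 213 GB, 80 GB left
disk 7: place 209 GB, 291 GB left
disk 7: place 185 GB, 106 GB left
disk 8: place 205 GB, 295 GB left
disk 8: place 196 GB, 99 GB left
disk 9: place 195 GB, 305 GB left
Final disks: [215,203] [207,190] [201,215] [170,204] [209,210] [207,213] [209,185] [205,196] [195].

9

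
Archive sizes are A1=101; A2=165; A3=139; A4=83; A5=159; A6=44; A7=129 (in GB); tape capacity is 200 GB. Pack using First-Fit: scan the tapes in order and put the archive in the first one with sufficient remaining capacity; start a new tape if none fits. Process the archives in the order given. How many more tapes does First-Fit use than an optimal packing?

First-Fit: [101,83] [165] [139,44] [159] [129] → 5 tapes.
Total size 820 GB; any packing needs at least ⌈820/200⌉ = 5 tapes.
So 5 is already optimal.

0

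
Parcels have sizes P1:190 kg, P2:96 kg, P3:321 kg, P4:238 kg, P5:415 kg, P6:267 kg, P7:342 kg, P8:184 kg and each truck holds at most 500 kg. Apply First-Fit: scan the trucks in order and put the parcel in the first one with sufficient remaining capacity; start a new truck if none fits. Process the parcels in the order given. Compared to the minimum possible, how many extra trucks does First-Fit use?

First-Fit: [190,96,184] [321] [238] [415] [267] [342] → 6 trucks.
Total size 2053 kg; any packing needs at least ⌈2053/500⌉ = 5 trucks.
An optimal packing achieves that bound: [415] [342,96] [321] [267,190] [238,184] → 5 trucks.
Excess: 6 − 5 = 1.

1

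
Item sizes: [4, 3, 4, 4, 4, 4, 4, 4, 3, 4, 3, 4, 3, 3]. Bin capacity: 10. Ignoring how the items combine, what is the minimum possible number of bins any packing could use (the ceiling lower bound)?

6

Total size = 4 + 3 + 4 + 4 + 4 + 4 + 4 + 4 + 3 + 4 + 3 + 4 + 3 + 3 = 51.
⌈51 / 10⌉ = 6.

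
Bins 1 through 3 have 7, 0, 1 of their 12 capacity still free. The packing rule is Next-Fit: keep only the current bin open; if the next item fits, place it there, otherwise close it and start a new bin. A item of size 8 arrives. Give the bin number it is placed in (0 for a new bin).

0

Next-Fit only looks at bin 3, which has 1 free.
8 does not fit, so a new bin is opened.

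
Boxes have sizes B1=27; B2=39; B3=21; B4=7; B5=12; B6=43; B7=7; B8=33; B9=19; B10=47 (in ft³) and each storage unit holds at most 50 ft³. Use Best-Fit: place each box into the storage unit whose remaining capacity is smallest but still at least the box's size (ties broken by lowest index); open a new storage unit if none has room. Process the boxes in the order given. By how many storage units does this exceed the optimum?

Best-Fit: [27,21] [39,7] [12,33] [43,7] [19] [47] → 6 storage units.
Total size 255 ft³; any packing needs at least ⌈255/50⌉ = 6 storage units.
So 6 is already optimal.

0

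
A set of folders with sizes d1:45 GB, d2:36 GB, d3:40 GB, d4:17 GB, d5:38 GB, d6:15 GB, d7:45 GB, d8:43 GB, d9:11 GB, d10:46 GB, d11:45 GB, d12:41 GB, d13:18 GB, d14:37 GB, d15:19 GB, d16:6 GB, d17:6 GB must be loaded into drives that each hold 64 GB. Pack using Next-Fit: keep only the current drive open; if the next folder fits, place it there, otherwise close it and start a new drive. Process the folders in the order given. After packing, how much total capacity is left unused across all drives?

d1 (45 GB) → drive 1 (remaining 19 GB)
d2 (36 GB) → drive 2 (remaining 28 GB)
d3 (40 GB) → drive 3 (remaining 24 GB)
d4 (17 GB) → drive 3 (remaining 7 GB)
d5 (38 GB) → drive 4 (remaining 26 GB)
d6 (15 GB) → drive 4 (remaining 11 GB)
d7 (45 GB) → drive 5 (remaining 19 GB)
d8 (43 GB) → drive 6 (remaining 21 GB)
d9 (11 GB) → drive 6 (remaining 10 GB)
d10 (46 GB) → drive 7 (remaining 18 GB)
d11 (45 GB) → drive 8 (remaining 19 GB)
d12 (41 GB) → drive 9 (remaining 23 GB)
d13 (18 GB) → drive 9 (remaining 5 GB)
d14 (37 GB) → drive 10 (remaining 27 GB)
d15 (19 GB) → drive 10 (remaining 8 GB)
d16 (6 GB) → drive 10 (remaining 2 GB)
d17 (6 GB) → drive 11 (remaining 58 GB)
11 drives × 64 GB = 704 GB; used 508 GB; unused 196 GB.

196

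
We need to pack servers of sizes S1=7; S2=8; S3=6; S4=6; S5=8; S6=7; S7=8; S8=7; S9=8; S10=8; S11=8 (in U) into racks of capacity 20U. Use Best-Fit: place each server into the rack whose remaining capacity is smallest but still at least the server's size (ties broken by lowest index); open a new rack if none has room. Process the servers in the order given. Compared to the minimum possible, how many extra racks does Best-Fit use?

Best-Fit: [7,8] [6,6,8] [7,8] [7,8] [8,8] → 5 racks.
Total size 81U; any packing needs at least ⌈81/20⌉ = 5 racks.
So 5 is already optimal.

0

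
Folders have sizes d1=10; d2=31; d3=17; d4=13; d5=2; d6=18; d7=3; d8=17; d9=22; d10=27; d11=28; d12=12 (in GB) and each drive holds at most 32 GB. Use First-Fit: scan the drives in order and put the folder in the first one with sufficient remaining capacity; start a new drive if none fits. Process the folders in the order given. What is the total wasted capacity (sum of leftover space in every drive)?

d1 (10 GB) → drive 1 (remaining 22 GB)
d2 (31 GB) → drive 2 (remaining 1 GB)
d3 (17 GB) → drive 1 (remaining 5 GB)
d4 (13 GB) → drive 3 (remaining 19 GB)
d5 (2 GB) → drive 1 (remaining 3 GB)
d6 (18 GB) → drive 3 (remaining 1 GB)
d7 (3 GB) → drive 1 (remaining 0 GB)
d8 (17 GB) → drive 4 (remaining 15 GB)
d9 (22 GB) → drive 5 (remaining 10 GB)
d10 (27 GB) → drive 6 (remaining 5 GB)
d11 (28 GB) → drive 7 (remaining 4 GB)
d12 (12 GB) → drive 4 (remaining 3 GB)
7 drives × 32 GB = 224 GB; used 200 GB; unused 24 GB.

24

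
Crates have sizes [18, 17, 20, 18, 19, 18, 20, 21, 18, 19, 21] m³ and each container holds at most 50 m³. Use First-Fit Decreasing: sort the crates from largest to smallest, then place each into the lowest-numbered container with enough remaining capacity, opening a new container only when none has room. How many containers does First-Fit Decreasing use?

6

Sorted descending: 21, 21, 20, 20, 19, 19, 18, 18, 18, 18, 17.
21 m³ → container 1 (remaining 29 m³)
21 m³ → container 1 (remaining 8 m³)
20 m³ → container 2 (remaining 30 m³)
20 m³ → container 2 (remaining 10 m³)
19 m³ → container 3 (remaining 31 m³)
19 m³ → container 3 (remaining 12 m³)
18 m³ → container 4 (remaining 32 m³)
18 m³ → container 4 (remaining 14 m³)
18 m³ → container 5 (remaining 32 m³)
18 m³ → container 5 (remaining 14 m³)
17 m³ → container 6 (remaining 33 m³)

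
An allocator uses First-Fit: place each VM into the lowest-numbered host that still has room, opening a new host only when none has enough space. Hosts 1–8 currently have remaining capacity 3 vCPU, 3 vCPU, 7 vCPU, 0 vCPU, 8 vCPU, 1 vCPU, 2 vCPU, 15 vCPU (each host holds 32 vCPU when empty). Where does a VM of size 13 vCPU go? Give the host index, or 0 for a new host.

8

Hosts with room: host 8 (15 vCPU).
The first with room is host 8.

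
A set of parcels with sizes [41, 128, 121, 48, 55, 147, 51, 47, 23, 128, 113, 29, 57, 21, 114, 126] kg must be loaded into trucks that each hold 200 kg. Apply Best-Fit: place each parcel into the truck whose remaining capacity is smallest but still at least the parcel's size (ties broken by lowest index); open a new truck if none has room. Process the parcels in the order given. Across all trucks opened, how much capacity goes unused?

41 kg → truck 1 (remaining 159 kg)
128 kg → truck 1 (remaining 31 kg)
121 kg → truck 2 (remaining 79 kg)
48 kg → truck 2 (remaining 31 kg)
55 kg → truck 3 (remaining 145 kg)
147 kg → truck 4 (remaining 53 kg)
51 kg → truck 4 (remaining 2 kg)
47 kg → truck 3 (remaining 98 kg)
23 kg → truck 1 (remaining 8 kg)
128 kg → truck 5 (remaining 72 kg)
113 kg → truck 6 (remaining 87 kg)
29 kg → truck 2 (remaining 2 kg)
57 kg → truck 5 (remaining 15 kg)
21 kg → truck 6 (remaining 66 kg)
114 kg → truck 7 (remaining 86 kg)
126 kg → truck 8 (remaining 74 kg)
8 trucks × 200 kg = 1600 kg; used 1249 kg; unused 351 kg.

351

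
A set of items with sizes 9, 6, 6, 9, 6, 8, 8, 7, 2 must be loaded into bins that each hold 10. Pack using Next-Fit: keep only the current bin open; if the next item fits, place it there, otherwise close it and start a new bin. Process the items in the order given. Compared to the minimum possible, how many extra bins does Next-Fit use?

0

Next-Fit: [9] [6] [6] [9] [6] [8] [8] [7,2] → 8 bins.
8 items exceed 5 (half the capacity), and no two of those can share a bin, so at least 8 bins are needed.
So 8 is already optimal.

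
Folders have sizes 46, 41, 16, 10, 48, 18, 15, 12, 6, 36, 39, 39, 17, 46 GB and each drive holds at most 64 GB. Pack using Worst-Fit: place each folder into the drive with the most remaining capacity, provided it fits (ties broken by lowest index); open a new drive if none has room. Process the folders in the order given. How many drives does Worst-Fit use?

Put 46 GB in drive 1; 18 GB remain.
Put 41 GB in drive 2; 23 GB remain.
Put 16 GB in drive 2; 7 GB remain.
Put 10 GB in drive 1; 8 GB remain.
Put 48 GB in drive 3; 16 GB remain.
Put 18 GB in drive 4; 46 GB remain.
Put 15 GB in drive 4; 31 GB remain.
Put 12 GB in drive 4; 19 GB remain.
Put 6 GB in drive 4; 13 GB remain.
Put 36 GB in drive 5; 28 GB remain.
Put 39 GB in drive 6; 25 GB remain.
Put 39 GB in drive 7; 25 GB remain.
Put 17 GB in drive 5; 11 GB remain.
Put 46 GB in drive 8; 18 GB remain.

8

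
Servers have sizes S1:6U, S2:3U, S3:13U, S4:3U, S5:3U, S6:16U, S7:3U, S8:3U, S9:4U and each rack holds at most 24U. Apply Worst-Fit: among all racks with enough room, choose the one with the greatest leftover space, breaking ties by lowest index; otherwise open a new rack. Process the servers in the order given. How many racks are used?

3

Put S1 (6U) in rack 1; 18U remain.
Put S2 (3U) in rack 1; 15U remain.
Put S3 (13U) in rack 1; 2U remain.
Put S4 (3U) in rack 2; 21U remain.
Put S5 (3U) in rack 2; 18U remain.
Put S6 (16U) in rack 2; 2U remain.
Put S7 (3U) in rack 3; 21U remain.
Put S8 (3U) in rack 3; 18U remain.
Put S9 (4U) in rack 3; 14U remain.
Final racks: [6,3,13] [3,3,16] [3,3,4].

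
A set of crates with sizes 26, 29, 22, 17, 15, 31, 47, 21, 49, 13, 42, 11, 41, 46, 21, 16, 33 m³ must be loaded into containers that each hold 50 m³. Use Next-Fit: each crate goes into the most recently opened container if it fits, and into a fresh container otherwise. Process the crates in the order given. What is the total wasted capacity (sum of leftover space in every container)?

220

container 1: place 26 m³, 24 m³ left
container 2: place 29 m³, 21 m³ left
container 3: place 22 m³, 28 m³ left
container 3: place 17 m³, 11 m³ left
container 4: place 15 m³, 35 m³ left
container 4: place 31 m³, 4 m³ left
container 5: place 47 m³, 3 m³ left
container 6: place 21 m³, 29 m³ left
container 7: place 49 m³, 1 m³ left
container 8: place 13 m³, 37 m³ left
container 9: place 42 m³, 8 m³ left
container 10: place 11 m³, 39 m³ left
container 11: place 41 m³, 9 m³ left
container 12: place 46 m³, 4 m³ left
container 13: place 21 m³, 29 m³ left
container 13: place 16 m³, 13 m³ left
container 14: place 33 m³, 17 m³ left
14 containers × 50 m³ = 700 m³; used 480 m³; unused 220 m³.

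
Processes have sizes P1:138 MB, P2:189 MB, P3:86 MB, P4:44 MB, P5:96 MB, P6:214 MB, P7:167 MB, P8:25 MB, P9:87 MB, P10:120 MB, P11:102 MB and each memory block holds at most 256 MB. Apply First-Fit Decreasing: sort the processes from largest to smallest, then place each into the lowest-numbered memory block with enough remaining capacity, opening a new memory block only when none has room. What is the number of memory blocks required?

Sorted descending: 214, 189, 167, 138, 120, 102, 96, 87, 86, 44, 25.
Put 214 MB in memory block 1; 42 MB remain.
Put 189 MB in memory block 2; 67 MB remain.
Put 167 MB in memory block 3; 89 MB remain.
Put 138 MB in memory block 4; 118 MB remain.
Put 120 MB in memory block 5; 136 MB remain.
Put 102 MB in memory block 4; 16 MB remain.
Put 96 MB in memory block 5; 40 MB remain.
Put 87 MB in memory block 3; 2 MB remain.
Put 86 MB in memory block 6; 170 MB remain.
Put 44 MB in memory block 2; 23 MB remain.
Put 25 MB in memory block 1; 17 MB remain.

6 memory blocks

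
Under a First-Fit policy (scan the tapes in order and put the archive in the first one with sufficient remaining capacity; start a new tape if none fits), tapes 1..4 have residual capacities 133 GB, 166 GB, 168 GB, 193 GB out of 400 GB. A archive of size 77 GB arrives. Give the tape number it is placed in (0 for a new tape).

1

Tapes with room: tape 1 (133 GB), tape 2 (166 GB), tape 3 (168 GB), tape 4 (193 GB).
The first with room is tape 1.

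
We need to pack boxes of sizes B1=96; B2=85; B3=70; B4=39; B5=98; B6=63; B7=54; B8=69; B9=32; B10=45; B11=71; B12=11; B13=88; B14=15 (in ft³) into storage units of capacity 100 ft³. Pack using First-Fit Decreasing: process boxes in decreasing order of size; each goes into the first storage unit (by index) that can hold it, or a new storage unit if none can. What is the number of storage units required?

Sorted descending: 98, 96, 88, 85, 71, 70, 69, 63, 54, 45, 39, 32, 15, 11.
storage unit 1: place 98 ft³, 2 ft³ left
storage unit 2: place 96 ft³, 4 ft³ left
storage unit 3: place 88 ft³, 12 ft³ left
storage unit 4: place 85 ft³, 15 ft³ left
storage unit 5: place 71 ft³, 29 ft³ left
storage unit 6: place 70 ft³, 30 ft³ left
storage unit 7: place 69 ft³, 31 ft³ left
storage unit 8: place 63 ft³, 37 ft³ left
storage unit 9: place 54 ft³, 46 ft³ left
storage unit 9: place 45 ft³, 1 ft³ left
storage unit 10: place 39 ft³, 61 ft³ left
storage unit 8: place 32 ft³, 5 ft³ left
storage unit 4: place 15 ft³, 0 ft³ left
storage unit 3: place 11 ft³, 1 ft³ left
Final storage units: [98] [96] [88,11] [85,15] [71] [70] [69] [63,32] [54,45] [39].

10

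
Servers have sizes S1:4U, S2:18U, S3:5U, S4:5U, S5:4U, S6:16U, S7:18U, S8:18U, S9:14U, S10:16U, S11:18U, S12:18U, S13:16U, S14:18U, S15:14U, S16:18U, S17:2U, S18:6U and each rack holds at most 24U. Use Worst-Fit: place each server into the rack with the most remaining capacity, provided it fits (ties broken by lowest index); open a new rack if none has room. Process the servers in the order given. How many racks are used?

13

S1 (4U) → rack 1 (remaining 20U)
S2 (18U) → rack 1 (remaining 2U)
S3 (5U) → rack 2 (remaining 19U)
S4 (5U) → rack 2 (remaining 14U)
S5 (4U) → rack 2 (remaining 10U)
S6 (16U) → rack 3 (remaining 8U)
S7 (18U) → rack 4 (remaining 6U)
S8 (18U) → rack 5 (remaining 6U)
S9 (14U) → rack 6 (remaining 10U)
S10 (16U) → rack 7 (remaining 8U)
S11 (18U) → rack 8 (remaining 6U)
S12 (18U) → rack 9 (remaining 6U)
S13 (16U) → rack 10 (remaining 8U)
S14 (18U) → rack 11 (remaining 6U)
S15 (14U) → rack 12 (remaining 10U)
S16 (18U) → rack 13 (remaining 6U)
S17 (2U) → rack 2 (remaining 8U)
S18 (6U) → rack 6 (remaining 4U)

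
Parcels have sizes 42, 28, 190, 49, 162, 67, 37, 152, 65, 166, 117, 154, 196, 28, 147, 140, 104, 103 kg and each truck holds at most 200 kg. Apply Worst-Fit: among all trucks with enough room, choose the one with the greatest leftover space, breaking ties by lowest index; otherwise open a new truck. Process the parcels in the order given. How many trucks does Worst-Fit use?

12

Put 42 kg in truck 1; 158 kg remain.
Put 28 kg in truck 1; 130 kg remain.
Put 190 kg in truck 2; 10 kg remain.
Put 49 kg in truck 1; 81 kg remain.
Put 162 kg in truck 3; 38 kg remain.
Put 67 kg in truck 1; 14 kg remain.
Put 37 kg in truck 3; 1 kg remain.
Put 152 kg in truck 4; 48 kg remain.
Put 65 kg in truck 5; 135 kg remain.
Put 166 kg in truck 6; 34 kg remain.
Put 117 kg in truck 5; 18 kg remain.
Put 154 kg in truck 7; 46 kg remain.
Put 196 kg in truck 8; 4 kg remain.
Put 28 kg in truck 4; 20 kg remain.
Put 147 kg in truck 9; 53 kg remain.
Put 140 kg in truck 10; 60 kg remain.
Put 104 kg in truck 11; 96 kg remain.
Put 103 kg in truck 12; 97 kg remain.
Final trucks: [42,28,49,67] [190] [162,37] [152,28] [65,117] [166] [154] [196] [147] [140] [104] [103].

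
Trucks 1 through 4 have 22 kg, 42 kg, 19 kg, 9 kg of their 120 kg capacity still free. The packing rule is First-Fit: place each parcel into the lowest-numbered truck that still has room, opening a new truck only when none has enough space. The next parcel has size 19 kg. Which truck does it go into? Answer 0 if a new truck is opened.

1

Trucks with room: truck 1 (22 kg), truck 2 (42 kg), truck 3 (19 kg).
The first with room is truck 1.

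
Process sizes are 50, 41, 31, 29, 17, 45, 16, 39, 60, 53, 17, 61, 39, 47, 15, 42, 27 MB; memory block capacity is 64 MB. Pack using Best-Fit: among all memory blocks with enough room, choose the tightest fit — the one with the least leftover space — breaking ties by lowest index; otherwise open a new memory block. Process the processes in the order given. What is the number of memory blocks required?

12

50 MB → memory block 1 (remaining 14 MB)
41 MB → memory block 2 (remaining 23 MB)
31 MB → memory block 3 (remaining 33 MB)
29 MB → memory block 3 (remaining 4 MB)
17 MB → memory block 2 (remaining 6 MB)
45 MB → memory block 4 (remaining 19 MB)
16 MB → memory block 4 (remaining 3 MB)
39 MB → memory block 5 (remaining 25 MB)
60 MB → memory block 6 (remaining 4 MB)
53 MB → memory block 7 (remaining 11 MB)
17 MB → memory block 5 (remaining 8 MB)
61 MB → memory block 8 (remaining 3 MB)
39 MB → memory block 9 (remaining 25 MB)
47 MB → memory block 10 (remaining 17 MB)
15 MB → memory block 10 (remaining 2 MB)
42 MB → memory block 11 (remaining 22 MB)
27 MB → memory block 12 (remaining 37 MB)
Final memory blocks: [50] [41,17] [31,29] [45,16] [39,17] [60] [53] [61] [39] [47,15] [42] [27].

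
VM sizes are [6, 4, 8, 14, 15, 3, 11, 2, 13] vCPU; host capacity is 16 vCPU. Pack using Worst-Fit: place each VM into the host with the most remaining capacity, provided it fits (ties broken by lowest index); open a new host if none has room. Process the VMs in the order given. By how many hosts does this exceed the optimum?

1

Worst-Fit: [6,4,2] [8,3] [14] [15] [11] [13] → 6 hosts.
Total size 76 vCPU; any packing needs at least ⌈76/16⌉ = 5 hosts.
An optimal packing achieves that bound: [15] [14,2] [13,3] [11,4] [8,6] → 5 hosts.
Excess: 6 − 5 = 1.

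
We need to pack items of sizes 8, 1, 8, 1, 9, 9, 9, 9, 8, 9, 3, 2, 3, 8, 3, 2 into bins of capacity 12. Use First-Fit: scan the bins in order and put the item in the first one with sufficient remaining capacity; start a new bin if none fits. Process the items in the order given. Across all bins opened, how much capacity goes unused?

16

Put 8 in bin 1; 4 remain.
Put 1 in bin 1; 3 remain.
Put 8 in bin 2; 4 remain.
Put 1 in bin 1; 2 remain.
Put 9 in bin 3; 3 remain.
Put 9 in bin 4; 3 remain.
Put 9 in bin 5; 3 remain.
Put 9 in bin 6; 3 remain.
Put 8 in bin 7; 4 remain.
Put 9 in bin 8; 3 remain.
Put 3 in bin 2; 1 remain.
Put 2 in bin 1; 0 remain.
Put 3 in bin 3; 0 remain.
Put 8 in bin 9; 4 remain.
Put 3 in bin 4; 0 remain.
Put 2 in bin 5; 1 remain.
9 bins × 12 = 108; used 92; unused 16.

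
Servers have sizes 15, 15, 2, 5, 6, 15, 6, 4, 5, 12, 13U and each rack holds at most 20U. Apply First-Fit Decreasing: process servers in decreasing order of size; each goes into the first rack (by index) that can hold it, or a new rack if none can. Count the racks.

5

Sorted descending: 15, 15, 15, 13, 12, 6, 6, 5, 5, 4, 2.
Put 15U in rack 1; 5U remain.
Put 15U in rack 2; 5U remain.
Put 15U in rack 3; 5U remain.
Put 13U in rack 4; 7U remain.
Put 12U in rack 5; 8U remain.
Put 6U in rack 4; 1U remain.
Put 6U in rack 5; 2U remain.
Put 5U in rack 1; 0U remain.
Put 5U in rack 2; 0U remain.
Put 4U in rack 3; 1U remain.
Put 2U in rack 5; 0U remain.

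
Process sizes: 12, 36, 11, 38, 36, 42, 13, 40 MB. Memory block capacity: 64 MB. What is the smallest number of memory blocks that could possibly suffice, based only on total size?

4 memory blocks

Total size = 12 + 36 + 11 + 38 + 36 + 42 + 13 + 40 = 228 MB.
⌈228 / 64⌉ = 4.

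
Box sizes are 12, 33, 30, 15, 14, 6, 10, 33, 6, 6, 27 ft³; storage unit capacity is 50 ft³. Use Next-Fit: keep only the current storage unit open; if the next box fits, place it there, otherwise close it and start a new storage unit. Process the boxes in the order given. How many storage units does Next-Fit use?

storage unit 1: place 12 ft³, 38 ft³ left
storage unit 1: place 33 ft³, 5 ft³ left
storage unit 2: place 30 ft³, 20 ft³ left
storage unit 2: place 15 ft³, 5 ft³ left
storage unit 3: place 14 ft³, 36 ft³ left
storage unit 3: place 6 ft³, 30 ft³ left
storage unit 3: place 10 ft³, 20 ft³ left
storage unit 4: place 33 ft³, 17 ft³ left
storage unit 4: place 6 ft³, 11 ft³ left
storage unit 4: place 6 ft³, 5 ft³ left
storage unit 5: place 27 ft³, 23 ft³ left
Final storage units: [12,33] [30,15] [14,6,10] [33,6,6] [27].

5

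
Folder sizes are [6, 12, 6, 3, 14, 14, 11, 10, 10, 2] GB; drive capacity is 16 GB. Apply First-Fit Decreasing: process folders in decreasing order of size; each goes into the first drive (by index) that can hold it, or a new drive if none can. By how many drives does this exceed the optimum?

0

First-Fit Decreasing: [14,2] [14] [12,3] [11] [10,6] [10,6] → 6 drives.
Total size 88 GB; any packing needs at least ⌈88/16⌉ = 6 drives.
So 6 is already optimal.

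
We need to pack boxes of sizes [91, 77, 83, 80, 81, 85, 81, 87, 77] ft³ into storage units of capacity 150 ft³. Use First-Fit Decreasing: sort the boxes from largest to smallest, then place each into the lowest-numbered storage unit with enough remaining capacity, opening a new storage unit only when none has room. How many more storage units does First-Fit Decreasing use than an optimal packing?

First-Fit Decreasing: [91] [87] [85] [83] [81] [81] [80] [77] [77] → 9 storage units.
9 boxes exceed 75 ft³ (half the capacity), and no two of those can share a storage unit, so at least 9 storage units are needed.
So 9 is already optimal.

0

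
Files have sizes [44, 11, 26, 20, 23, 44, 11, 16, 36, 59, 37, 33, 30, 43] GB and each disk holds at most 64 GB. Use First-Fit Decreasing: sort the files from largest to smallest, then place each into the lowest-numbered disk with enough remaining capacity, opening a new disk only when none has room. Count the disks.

8 disks

Sorted descending: 59, 44, 44, 43, 37, 36, 33, 30, 26, 23, 20, 16, 11, 11.
disk 1: place 59 GB, 5 GB left
disk 2: place 44 GB, 20 GB left
disk 3: place 44 GB, 20 GB left
disk 4: place 43 GB, 21 GB left
disk 5: place 37 GB, 27 GB left
disk 6: place 36 GB, 28 GB left
disk 7: place 33 GB, 31 GB left
disk 7: place 30 GB, 1 GB left
disk 5: place 26 GB, 1 GB left
disk 6: place 23 GB, 5 GB left
disk 2: place 20 GB, 0 GB left
disk 3: place 16 GB, 4 GB left
disk 4: place 11 GB, 10 GB left
disk 8: place 11 GB, 53 GB left
Final disks: [59] [44,20] [44,16] [43,11] [37,26] [36,23] [33,30] [11].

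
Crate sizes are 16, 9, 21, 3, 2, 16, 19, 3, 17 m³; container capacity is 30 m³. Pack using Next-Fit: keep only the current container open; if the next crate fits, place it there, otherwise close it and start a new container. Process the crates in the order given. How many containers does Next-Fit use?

5 containers

container 1: place 16 m³, 14 m³ left
container 1: place 9 m³, 5 m³ left
container 2: place 21 m³, 9 m³ left
container 2: place 3 m³, 6 m³ left
container 2: place 2 m³, 4 m³ left
container 3: place 16 m³, 14 m³ left
container 4: place 19 m³, 11 m³ left
container 4: place 3 m³, 8 m³ left
container 5: place 17 m³, 13 m³ left
Final containers: [16,9] [21,3,2] [16] [19,3] [17].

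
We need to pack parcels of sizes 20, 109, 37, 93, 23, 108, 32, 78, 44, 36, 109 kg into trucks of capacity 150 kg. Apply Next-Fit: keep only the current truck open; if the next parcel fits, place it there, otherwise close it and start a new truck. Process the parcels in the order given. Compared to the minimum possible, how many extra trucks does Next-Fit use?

1

Next-Fit: [20,109] [37,93] [23,108] [32,78] [44,36] [109] → 6 trucks.
Total size 689 kg; any packing needs at least ⌈689/150⌉ = 5 trucks.
An optimal packing achieves that bound: [109,37] [109,36] [108,32] [93,44] [78,23,20] → 5 trucks.
Excess: 6 − 5 = 1.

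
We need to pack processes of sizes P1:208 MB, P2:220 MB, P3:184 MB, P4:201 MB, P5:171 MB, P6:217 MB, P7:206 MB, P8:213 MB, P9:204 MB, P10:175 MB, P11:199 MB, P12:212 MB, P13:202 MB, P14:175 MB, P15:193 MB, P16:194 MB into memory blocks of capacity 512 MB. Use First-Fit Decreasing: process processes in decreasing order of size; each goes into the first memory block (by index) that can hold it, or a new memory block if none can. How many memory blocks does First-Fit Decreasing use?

8 memory blocks

Sorted descending: 220, 217, 213, 212, 208, 206, 204, 202, 201, 199, 194, 193, 184, 175, 175, 171.
memory block 1: place 220 MB, 292 MB left
memory block 1: place 217 MB, 75 MB left
memory block 2: place 213 MB, 299 MB left
memory block 2: place 212 MB, 87 MB left
memory block 3: place 208 MB, 304 MB left
memory block 3: place 206 MB, 98 MB left
memory block 4: place 204 MB, 308 MB left
memory block 4: place 202 MB, 106 MB left
memory block 5: place 201 MB, 311 MB left
memory block 5: place 199 MB, 112 MB left
memory block 6: place 194 MB, 318 MB left
memory block 6: place 193 MB, 125 MB left
memory block 7: place 184 MB, 328 MB left
memory block 7: place 175 MB, 153 MB left
memory block 8: place 175 MB, 337 MB left
memory block 8: place 171 MB, 166 MB left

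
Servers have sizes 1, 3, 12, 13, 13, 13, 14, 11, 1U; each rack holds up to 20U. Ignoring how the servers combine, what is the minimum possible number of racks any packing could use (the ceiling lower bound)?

5 racks

Total size = 1 + 3 + 12 + 13 + 13 + 13 + 14 + 11 + 1 = 81U.
⌈81 / 20⌉ = 5.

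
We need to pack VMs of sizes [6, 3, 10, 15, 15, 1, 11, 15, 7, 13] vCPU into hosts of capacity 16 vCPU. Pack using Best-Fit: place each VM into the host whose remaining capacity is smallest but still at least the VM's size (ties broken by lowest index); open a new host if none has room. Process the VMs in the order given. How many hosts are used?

7

6 vCPU → host 1 (remaining 10 vCPU)
3 vCPU → host 1 (remaining 7 vCPU)
10 vCPU → host 2 (remaining 6 vCPU)
15 vCPU → host 3 (remaining 1 vCPU)
15 vCPU → host 4 (remaining 1 vCPU)
1 vCPU → host 3 (remaining 0 vCPU)
11 vCPU → host 5 (remaining 5 vCPU)
15 vCPU → host 6 (remaining 1 vCPU)
7 vCPU → host 1 (remaining 0 vCPU)
13 vCPU → host 7 (remaining 3 vCPU)
Final hosts: [6,3,7] [10] [15,1] [15] [11] [15] [13].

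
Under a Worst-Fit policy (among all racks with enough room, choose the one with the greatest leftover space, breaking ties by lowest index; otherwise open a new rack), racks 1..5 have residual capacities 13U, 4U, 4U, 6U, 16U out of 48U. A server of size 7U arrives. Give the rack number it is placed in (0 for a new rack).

Racks with room: rack 1 (13U), rack 5 (16U).
Most room is rack 5 with 16U free.

5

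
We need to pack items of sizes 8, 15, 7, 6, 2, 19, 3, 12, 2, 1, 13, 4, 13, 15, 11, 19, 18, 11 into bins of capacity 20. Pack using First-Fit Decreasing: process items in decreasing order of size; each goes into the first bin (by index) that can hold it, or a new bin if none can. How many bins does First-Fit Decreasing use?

Sorted descending: 19, 19, 18, 15, 15, 13, 13, 12, 11, 11, 8, 7, 6, 4, 3, 2, 2, 1.
bin 1: place 19, 1 left
bin 2: place 19, 1 left
bin 3: place 18, 2 left
bin 4: place 15, 5 left
bin 5: place 15, 5 left
bin 6: place 13, 7 left
bin 7: place 13, 7 left
bin 8: place 12, 8 left
bin 9: place 11, 9 left
bin 10: place 11, 9 left
bin 8: place 8, 0 left
bin 6: place 7, 0 left
bin 7: place 6, 1 left
bin 4: place 4, 1 left
bin 5: place 3, 2 left
bin 3: place 2, 0 left
bin 5: place 2, 0 left
bin 1: place 1, 0 left

10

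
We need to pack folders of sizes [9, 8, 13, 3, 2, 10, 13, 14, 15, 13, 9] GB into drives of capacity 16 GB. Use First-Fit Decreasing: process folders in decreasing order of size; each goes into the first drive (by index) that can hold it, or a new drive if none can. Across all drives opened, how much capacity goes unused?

Sorted descending: 15, 14, 13, 13, 13, 10, 9, 9, 8, 3, 2.
drive 1: place 15 GB, 1 GB left
drive 2: place 14 GB, 2 GB left
drive 3: place 13 GB, 3 GB left
drive 4: place 13 GB, 3 GB left
drive 5: place 13 GB, 3 GB left
drive 6: place 10 GB, 6 GB left
drive 7: place 9 GB, 7 GB left
drive 8: place 9 GB, 7 GB left
drive 9: place 8 GB, 8 GB left
drive 3: place 3 GB, 0 GB left
drive 2: place 2 GB, 0 GB left
9 drives × 16 GB = 144 GB; used 109 GB; unused 35 GB.

35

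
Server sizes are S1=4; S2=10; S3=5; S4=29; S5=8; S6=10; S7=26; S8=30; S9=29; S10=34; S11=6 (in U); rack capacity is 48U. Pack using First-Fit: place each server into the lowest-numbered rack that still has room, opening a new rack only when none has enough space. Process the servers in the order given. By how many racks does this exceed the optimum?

First-Fit: [4,10,5,29] [8,10,26] [30,6] [29] [34] → 5 racks.
5 servers exceed 24U (half the capacity), and no two of those can share a rack, so at least 5 racks are needed.
So 5 is already optimal.

0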